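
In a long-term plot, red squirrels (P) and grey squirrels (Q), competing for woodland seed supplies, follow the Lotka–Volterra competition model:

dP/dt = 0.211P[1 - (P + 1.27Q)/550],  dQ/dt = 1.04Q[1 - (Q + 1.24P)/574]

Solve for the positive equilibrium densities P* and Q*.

Setting both brackets to zero gives the nullclines P + 1.27Q = 550 and 1.24P + Q = 574.
Substituting Q = 574 - 1.24P into the first: P(1 - 1.27·1.24) = 550 - 1.27·574.
So P* = -179/-0.575 = 311, and then Q* = 574 - 1.24·311 = 188.

P* ≈ 311, Q* ≈ 188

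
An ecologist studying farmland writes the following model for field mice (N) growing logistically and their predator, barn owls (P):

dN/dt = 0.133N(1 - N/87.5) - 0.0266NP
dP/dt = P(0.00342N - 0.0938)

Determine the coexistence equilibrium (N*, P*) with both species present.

From dP/dt = 0 with P > 0: 0.00342N* = 0.0938, so N* = 27.4.
Substitute into dN/dt = 0: 0.133(1 - 27.4/87.5) = 0.0266P*.
The bracket is 0.687, giving P* = 0.0913/0.0266 = 3.43.

N* ≈ 27.4, P* ≈ 3.43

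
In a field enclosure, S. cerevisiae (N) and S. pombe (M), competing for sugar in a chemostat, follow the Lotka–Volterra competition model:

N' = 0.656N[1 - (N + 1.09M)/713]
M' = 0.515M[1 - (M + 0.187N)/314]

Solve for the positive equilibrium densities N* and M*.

N* ≈ 466, M* ≈ 227

Setting both brackets to zero gives the nullclines N + 1.09M = 713 and 0.187N + M = 314.
Substituting M = 314 - 0.187N into the first: N(1 - 1.09·0.187) = 713 - 1.09·314.
So N* = 371/0.796 = 466, and then M* = 314 - 0.187·466 = 227.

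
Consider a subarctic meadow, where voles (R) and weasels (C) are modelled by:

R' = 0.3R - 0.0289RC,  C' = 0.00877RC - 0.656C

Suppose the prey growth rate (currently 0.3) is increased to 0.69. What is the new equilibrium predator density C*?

At the interior fixed point, setting dR/dt = 0 with R > 0 fixes C* = (prey growth rate)/(RC coefficient) — independent of the other coefficients.
With the change, C* = 0.69/0.0289 = 23.9; it rises from 10.4.

C* ≈ 23.9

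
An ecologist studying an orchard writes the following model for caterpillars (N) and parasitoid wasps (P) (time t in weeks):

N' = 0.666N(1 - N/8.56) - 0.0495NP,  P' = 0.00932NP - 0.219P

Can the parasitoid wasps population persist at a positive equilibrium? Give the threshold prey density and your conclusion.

Threshold N = 23.5; K < 23.5, so no, the predator goes extinct.

The predator equation gives dP/dt > 0 only when N > 0.219/0.00932 = 23.5.
Without the predator, N → K = 8.56. Since 8.56 < 23.5, the predator cannot invade.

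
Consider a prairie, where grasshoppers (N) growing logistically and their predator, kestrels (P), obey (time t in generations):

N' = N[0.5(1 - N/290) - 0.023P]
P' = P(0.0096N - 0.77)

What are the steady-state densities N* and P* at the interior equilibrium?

N* ≈ 80.2, P* ≈ 15.7

From dP/dt = 0 with P > 0: 0.0096N* = 0.77, so N* = 80.2.
Substitute into dN/dt = 0: 0.5(1 - 80.2/290) = 0.023P*.
The bracket is 0.723, giving P* = 0.362/0.023 = 15.7.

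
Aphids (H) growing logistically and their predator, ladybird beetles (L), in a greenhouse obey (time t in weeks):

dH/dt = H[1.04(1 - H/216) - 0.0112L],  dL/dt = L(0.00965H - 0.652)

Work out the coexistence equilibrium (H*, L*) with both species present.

H* ≈ 67.6, L* ≈ 63.8

From dL/dt = 0 with L > 0: 0.00965H* = 0.652, so H* = 67.6.
Substitute into dH/dt = 0: 1.04(1 - 67.6/216) = 0.0112L*.
The bracket is 0.687, giving L* = 0.715/0.0112 = 63.8.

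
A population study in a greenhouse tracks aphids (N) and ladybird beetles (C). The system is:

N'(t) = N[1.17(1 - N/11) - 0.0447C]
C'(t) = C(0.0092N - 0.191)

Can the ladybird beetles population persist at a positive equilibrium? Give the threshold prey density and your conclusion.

Threshold N = 20.8; K < 20.8, so no, the predator goes extinct.

The predator equation gives dC/dt > 0 only when N > 0.191/0.0092 = 20.8.
Without the predator, N → K = 11. Since 11 < 20.8, the predator cannot invade.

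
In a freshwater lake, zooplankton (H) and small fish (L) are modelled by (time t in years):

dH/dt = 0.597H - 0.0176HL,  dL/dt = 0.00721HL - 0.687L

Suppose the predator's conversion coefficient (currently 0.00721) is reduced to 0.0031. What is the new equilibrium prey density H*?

At the interior fixed point, setting dL/dt = 0 with L > 0 fixes H* = (predator death rate)/(HL coefficient) — independent of the other coefficients.
With the change, H* = 0.687/0.0031 = 222; it rises from 95.3.

H* ≈ 222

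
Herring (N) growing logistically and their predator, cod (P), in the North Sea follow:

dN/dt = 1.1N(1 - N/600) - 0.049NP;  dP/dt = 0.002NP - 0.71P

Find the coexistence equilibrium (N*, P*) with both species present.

N* ≈ 355, P* ≈ 9.17

From dP/dt = 0 with P > 0: 0.002N* = 0.71, so N* = 355.
Substitute into dN/dt = 0: 1.1(1 - 355/600) = 0.049P*.
The bracket is 0.408, giving P* = 0.449/0.049 = 9.17.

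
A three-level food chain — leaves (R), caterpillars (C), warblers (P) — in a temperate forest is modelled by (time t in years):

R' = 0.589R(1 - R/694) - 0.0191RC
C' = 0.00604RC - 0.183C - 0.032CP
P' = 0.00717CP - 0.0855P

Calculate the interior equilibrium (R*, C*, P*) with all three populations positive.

R* ≈ 426, C* ≈ 11.9, P* ≈ 74.6

From dP/dt = 0: 0.00717C* = 0.0855, so C* = 11.9.
From dR/dt = 0: 0.589(1 - R*/694) = 0.0191·11.9, giving R* = 694·(1 - 0.387) = 426.
From dC/dt = 0: 0.00604·426 - 0.183 = 0.032P*, so P* = 2.39/0.032 = 74.6.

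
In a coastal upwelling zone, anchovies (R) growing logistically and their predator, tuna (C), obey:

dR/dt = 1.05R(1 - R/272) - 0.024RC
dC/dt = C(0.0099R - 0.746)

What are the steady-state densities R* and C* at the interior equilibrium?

R* ≈ 75.4, C* ≈ 31.6

From dC/dt = 0 with C > 0: 0.0099R* = 0.746, so R* = 75.4.
Substitute into dR/dt = 0: 1.05(1 - 75.4/272) = 0.024C*.
The bracket is 0.723, giving C* = 0.759/0.024 = 31.6.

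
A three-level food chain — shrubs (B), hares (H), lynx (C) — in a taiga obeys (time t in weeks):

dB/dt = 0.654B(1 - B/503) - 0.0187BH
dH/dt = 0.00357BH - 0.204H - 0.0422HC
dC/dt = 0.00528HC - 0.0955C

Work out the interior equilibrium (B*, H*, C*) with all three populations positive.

From dC/dt = 0: 0.00528H* = 0.0955, so H* = 18.1.
From dB/dt = 0: 0.654(1 - B*/503) = 0.0187·18.1, giving B* = 503·(1 - 0.517) = 243.
From dH/dt = 0: 0.00357·243 - 0.204 = 0.0422C*, so C* = 0.663/0.0422 = 15.7.

B* ≈ 243, H* ≈ 18.1, C* ≈ 15.7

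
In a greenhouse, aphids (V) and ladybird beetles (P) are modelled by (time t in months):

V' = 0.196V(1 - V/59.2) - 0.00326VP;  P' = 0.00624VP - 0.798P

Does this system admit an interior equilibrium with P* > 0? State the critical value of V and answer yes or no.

The predator equation gives dP/dt > 0 only when V > 0.798/0.00624 = 128.
Without the predator, V → K = 59.2. Since 59.2 < 128, the predator cannot invade.

Threshold V = 128; K < 128, so no, the predator goes extinct.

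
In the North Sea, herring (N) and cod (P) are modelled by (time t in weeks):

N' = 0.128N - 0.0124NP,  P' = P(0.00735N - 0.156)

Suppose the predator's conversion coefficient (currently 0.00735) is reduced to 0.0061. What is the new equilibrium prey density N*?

At the interior fixed point, setting dP/dt = 0 with P > 0 fixes N* = (predator death rate)/(NP coefficient) — independent of the other coefficients.
With the change, N* = 0.156/0.0061 = 25.6; it rises from 21.2.

N* ≈ 25.6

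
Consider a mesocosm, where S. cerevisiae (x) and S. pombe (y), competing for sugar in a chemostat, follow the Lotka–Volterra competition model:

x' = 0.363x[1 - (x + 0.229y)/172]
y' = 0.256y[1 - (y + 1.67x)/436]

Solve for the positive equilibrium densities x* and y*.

x* ≈ 117, y* ≈ 241

Setting both brackets to zero gives the nullclines x + 0.229y = 172 and 1.67x + y = 436.
Substituting y = 436 - 1.67x into the first: x(1 - 0.229·1.67) = 172 - 0.229·436.
So x* = 72.2/0.618 = 117, and then y* = 436 - 1.67·117 = 241.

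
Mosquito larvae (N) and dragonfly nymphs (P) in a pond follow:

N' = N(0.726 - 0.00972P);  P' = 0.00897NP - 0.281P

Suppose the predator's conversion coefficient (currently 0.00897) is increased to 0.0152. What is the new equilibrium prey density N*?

N* ≈ 18.5

At the interior fixed point, setting dP/dt = 0 with P > 0 fixes N* = (predator death rate)/(NP coefficient) — independent of the other coefficients.
With the change, N* = 0.281/0.0152 = 18.5; it falls from 31.3.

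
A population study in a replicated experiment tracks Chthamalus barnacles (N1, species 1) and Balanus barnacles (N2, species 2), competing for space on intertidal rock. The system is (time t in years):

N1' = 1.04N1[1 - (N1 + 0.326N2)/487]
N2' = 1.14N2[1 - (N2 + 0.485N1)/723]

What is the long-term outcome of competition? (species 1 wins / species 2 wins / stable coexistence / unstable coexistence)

stable coexistence

Compare the nullcline intercepts: K1/α12 = 487/0.326 = 1490 > K2 = 723; K2/α21 = 723/0.485 = 1490 > K1 = 487.
Since both inequalities hold, each species can invade when rare, so the interior equilibrium is stable.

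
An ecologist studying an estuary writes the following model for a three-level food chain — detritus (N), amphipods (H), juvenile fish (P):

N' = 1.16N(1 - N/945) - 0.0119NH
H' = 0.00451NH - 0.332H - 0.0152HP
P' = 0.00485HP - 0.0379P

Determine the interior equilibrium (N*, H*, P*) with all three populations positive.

N* ≈ 869, H* ≈ 7.81, P* ≈ 236

From dP/dt = 0: 0.00485H* = 0.0379, so H* = 7.81.
From dN/dt = 0: 1.16(1 - N*/945) = 0.0119·7.81, giving N* = 945·(1 - 0.0802) = 869.
From dH/dt = 0: 0.00451·869 - 0.332 = 0.0152P*, so P* = 3.59/0.0152 = 236.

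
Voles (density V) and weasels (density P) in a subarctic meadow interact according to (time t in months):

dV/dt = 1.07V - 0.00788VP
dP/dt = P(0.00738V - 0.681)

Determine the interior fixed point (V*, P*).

V* ≈ 92.3, P* ≈ 136

Set dP/dt = 0 with P > 0: 0.00738V - 0.681 = 0, so V* = 0.681/0.00738 = 92.3.
Set dV/dt = 0 with V > 0: 1.07 - 0.00788P = 0, so P* = 1.07/0.00788 = 136.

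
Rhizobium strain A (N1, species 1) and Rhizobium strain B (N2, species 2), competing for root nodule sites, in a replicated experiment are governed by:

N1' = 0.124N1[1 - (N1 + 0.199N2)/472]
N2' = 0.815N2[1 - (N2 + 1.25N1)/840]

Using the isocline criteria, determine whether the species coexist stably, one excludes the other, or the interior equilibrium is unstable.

stable coexistence

Compare the nullcline intercepts: K1/α12 = 472/0.199 = 2370 > K2 = 840; K2/α21 = 840/1.25 = 672 > K1 = 472.
Since both inequalities hold, each species can invade when rare, so the interior equilibrium is stable.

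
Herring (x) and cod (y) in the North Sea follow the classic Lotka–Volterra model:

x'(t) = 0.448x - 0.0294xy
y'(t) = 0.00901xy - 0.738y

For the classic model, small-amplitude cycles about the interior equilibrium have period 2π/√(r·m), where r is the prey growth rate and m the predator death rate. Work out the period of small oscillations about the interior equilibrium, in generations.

T ≈ 10.9 generations

Here r = 0.448 and m = 0.738, so r·m = 0.331.
ω = √0.331 = 0.575 per generation, hence T = 2π/ω ≈ 10.9 generations.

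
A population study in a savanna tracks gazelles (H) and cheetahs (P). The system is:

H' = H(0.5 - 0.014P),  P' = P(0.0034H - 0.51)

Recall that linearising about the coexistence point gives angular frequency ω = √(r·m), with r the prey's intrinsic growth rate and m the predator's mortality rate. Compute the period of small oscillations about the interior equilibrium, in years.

Here r = 0.5 and m = 0.51, so r·m = 0.255.
ω = √0.255 = 0.505 per year, hence T = 2π/ω ≈ 12.4 years.

T ≈ 12.4 years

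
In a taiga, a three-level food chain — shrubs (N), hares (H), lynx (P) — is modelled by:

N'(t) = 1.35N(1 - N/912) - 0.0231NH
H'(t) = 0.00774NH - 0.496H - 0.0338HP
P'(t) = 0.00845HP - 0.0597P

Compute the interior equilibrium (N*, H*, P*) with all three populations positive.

From dP/dt = 0: 0.00845H* = 0.0597, so H* = 7.07.
From dN/dt = 0: 1.35(1 - N*/912) = 0.0231·7.07, giving N* = 912·(1 - 0.121) = 802.
From dH/dt = 0: 0.00774·802 - 0.496 = 0.0338P*, so P* = 5.71/0.0338 = 169.

N* ≈ 802, H* ≈ 7.07, P* ≈ 169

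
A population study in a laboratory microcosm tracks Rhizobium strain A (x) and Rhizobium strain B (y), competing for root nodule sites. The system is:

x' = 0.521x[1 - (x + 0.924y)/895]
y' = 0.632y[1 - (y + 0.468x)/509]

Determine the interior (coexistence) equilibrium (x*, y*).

Setting both brackets to zero gives the nullclines x + 0.924y = 895 and 0.468x + y = 509.
Substituting y = 509 - 0.468x into the first: x(1 - 0.924·0.468) = 895 - 0.924·509.
So x* = 425/0.568 = 748, and then y* = 509 - 0.468·748 = 159.

x* ≈ 748, y* ≈ 159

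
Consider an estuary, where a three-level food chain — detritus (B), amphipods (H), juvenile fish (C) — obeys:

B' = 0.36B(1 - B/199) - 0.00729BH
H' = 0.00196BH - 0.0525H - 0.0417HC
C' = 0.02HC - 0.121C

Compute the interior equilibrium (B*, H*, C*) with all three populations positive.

B* ≈ 175, H* ≈ 6.05, C* ≈ 6.95

From dC/dt = 0: 0.02H* = 0.121, so H* = 6.05.
From dB/dt = 0: 0.36(1 - B*/199) = 0.00729·6.05, giving B* = 199·(1 - 0.123) = 175.
From dH/dt = 0: 0.00196·175 - 0.0525 = 0.0417C*, so C* = 0.29/0.0417 = 6.95.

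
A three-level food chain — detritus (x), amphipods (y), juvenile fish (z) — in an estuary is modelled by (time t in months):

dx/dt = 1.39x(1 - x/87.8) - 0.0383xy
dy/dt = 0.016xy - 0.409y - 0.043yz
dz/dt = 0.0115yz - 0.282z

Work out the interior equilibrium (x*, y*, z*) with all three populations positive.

From dz/dt = 0: 0.0115y* = 0.282, so y* = 24.5.
From dx/dt = 0: 1.39(1 - x*/87.8) = 0.0383·24.5, giving x* = 87.8·(1 - 0.676) = 28.5.
From dy/dt = 0: 0.016·28.5 - 0.409 = 0.043z*, so z* = 0.0466/0.043 = 1.08.

x* ≈ 28.5, y* ≈ 24.5, z* ≈ 1.08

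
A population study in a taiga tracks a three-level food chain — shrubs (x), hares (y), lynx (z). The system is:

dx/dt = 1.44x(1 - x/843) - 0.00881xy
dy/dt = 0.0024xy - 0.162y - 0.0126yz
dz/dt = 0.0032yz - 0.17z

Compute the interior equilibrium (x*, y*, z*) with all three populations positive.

From dz/dt = 0: 0.0032y* = 0.17, so y* = 53.1.
From dx/dt = 0: 1.44(1 - x*/843) = 0.00881·53.1, giving x* = 843·(1 - 0.325) = 569.
From dy/dt = 0: 0.0024·569 - 0.162 = 0.0126z*, so z* = 1.2/0.0126 = 95.5.

x* ≈ 569, y* ≈ 53.1, z* ≈ 95.5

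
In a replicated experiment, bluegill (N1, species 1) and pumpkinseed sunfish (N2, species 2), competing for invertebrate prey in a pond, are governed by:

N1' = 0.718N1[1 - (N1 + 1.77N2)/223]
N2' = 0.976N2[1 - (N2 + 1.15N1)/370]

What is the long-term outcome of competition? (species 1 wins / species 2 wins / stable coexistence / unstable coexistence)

species 2 excludes species 1

Compare the nullcline intercepts: K1/α12 = 223/1.77 = 126 < K2 = 370; K2/α21 = 370/1.15 = 322 > K1 = 223.
Since the inequalities point opposite ways, species 2 can invade but species 1 cannot.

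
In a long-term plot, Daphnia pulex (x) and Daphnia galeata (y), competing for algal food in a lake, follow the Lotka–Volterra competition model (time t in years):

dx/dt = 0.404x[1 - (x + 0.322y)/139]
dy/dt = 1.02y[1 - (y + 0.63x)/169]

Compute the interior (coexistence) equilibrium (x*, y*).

Setting both brackets to zero gives the nullclines x + 0.322y = 139 and 0.63x + y = 169.
Substituting y = 169 - 0.63x into the first: x(1 - 0.322·0.63) = 139 - 0.322·169.
So x* = 84.6/0.797 = 106, and then y* = 169 - 0.63·106 = 102.

x* ≈ 106, y* ≈ 102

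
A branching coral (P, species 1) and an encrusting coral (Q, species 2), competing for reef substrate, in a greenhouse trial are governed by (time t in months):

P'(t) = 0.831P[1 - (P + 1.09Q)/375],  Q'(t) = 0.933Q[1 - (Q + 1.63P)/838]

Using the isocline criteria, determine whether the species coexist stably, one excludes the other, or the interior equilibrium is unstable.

species 2 excludes species 1

Compare the nullcline intercepts: K1/α12 = 375/1.09 = 344 < K2 = 838; K2/α21 = 838/1.63 = 514 > K1 = 375.
Since the inequalities point opposite ways, species 2 can invade but species 1 cannot.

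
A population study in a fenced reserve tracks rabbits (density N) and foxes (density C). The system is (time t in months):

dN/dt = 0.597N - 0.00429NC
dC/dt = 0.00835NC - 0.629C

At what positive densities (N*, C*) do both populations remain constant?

N* ≈ 75.3, C* ≈ 139

Set dC/dt = 0 with C > 0: 0.00835N - 0.629 = 0, so N* = 0.629/0.00835 = 75.3.
Set dN/dt = 0 with N > 0: 0.597 - 0.00429C = 0, so C* = 0.597/0.00429 = 139.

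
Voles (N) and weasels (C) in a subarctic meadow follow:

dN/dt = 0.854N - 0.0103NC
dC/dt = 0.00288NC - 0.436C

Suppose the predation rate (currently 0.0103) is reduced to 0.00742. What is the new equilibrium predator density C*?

At the interior fixed point, setting dN/dt = 0 with N > 0 fixes C* = (prey growth rate)/(NC coefficient) — independent of the other coefficients.
With the change, C* = 0.854/0.00742 = 115; it rises from 82.9.

C* ≈ 115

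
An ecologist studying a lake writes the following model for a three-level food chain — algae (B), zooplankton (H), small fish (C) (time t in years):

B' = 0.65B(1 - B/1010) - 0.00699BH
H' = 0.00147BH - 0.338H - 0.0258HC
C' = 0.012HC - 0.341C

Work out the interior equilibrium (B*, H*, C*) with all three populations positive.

From dC/dt = 0: 0.012H* = 0.341, so H* = 28.4.
From dB/dt = 0: 0.65(1 - B*/1010) = 0.00699·28.4, giving B* = 1010·(1 - 0.306) = 701.
From dH/dt = 0: 0.00147·701 - 0.338 = 0.0258C*, so C* = 0.693/0.0258 = 26.9.

B* ≈ 701, H* ≈ 28.4, C* ≈ 26.9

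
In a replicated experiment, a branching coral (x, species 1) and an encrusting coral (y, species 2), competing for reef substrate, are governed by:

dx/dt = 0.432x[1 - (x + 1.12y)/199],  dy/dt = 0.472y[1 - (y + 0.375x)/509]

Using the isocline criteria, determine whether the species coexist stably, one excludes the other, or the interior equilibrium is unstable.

species 2 excludes species 1

Compare the nullcline intercepts: K1/α12 = 199/1.12 = 178 < K2 = 509; K2/α21 = 509/0.375 = 1360 > K1 = 199.
Since the inequalities point opposite ways, species 2 can invade but species 1 cannot.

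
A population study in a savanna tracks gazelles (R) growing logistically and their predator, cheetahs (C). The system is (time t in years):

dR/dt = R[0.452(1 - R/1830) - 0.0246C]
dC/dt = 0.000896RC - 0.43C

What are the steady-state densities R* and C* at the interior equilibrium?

From dC/dt = 0 with C > 0: 0.000896R* = 0.43, so R* = 480.
Substitute into dR/dt = 0: 0.452(1 - 480/1830) = 0.0246C*.
The bracket is 0.738, giving C* = 0.333/0.0246 = 13.6.

R* ≈ 480, C* ≈ 13.6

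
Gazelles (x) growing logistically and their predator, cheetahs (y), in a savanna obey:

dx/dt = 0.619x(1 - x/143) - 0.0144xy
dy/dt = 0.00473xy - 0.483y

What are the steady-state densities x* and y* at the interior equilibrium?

From dy/dt = 0 with y > 0: 0.00473x* = 0.483, so x* = 102.
Substitute into dx/dt = 0: 0.619(1 - 102/143) = 0.0144y*.
The bracket is 0.286, giving y* = 0.177/0.0144 = 12.3.

x* ≈ 102, y* ≈ 12.3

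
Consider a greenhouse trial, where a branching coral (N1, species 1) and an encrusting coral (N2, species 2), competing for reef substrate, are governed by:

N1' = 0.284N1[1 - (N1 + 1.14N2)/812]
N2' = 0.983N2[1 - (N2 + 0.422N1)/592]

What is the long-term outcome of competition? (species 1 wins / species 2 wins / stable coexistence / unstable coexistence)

Compare the nullcline intercepts: K1/α12 = 812/1.14 = 712 > K2 = 592; K2/α21 = 592/0.422 = 1400 > K1 = 812.
Since both inequalities hold, each species can invade when rare, so the interior equilibrium is stable.

stable coexistence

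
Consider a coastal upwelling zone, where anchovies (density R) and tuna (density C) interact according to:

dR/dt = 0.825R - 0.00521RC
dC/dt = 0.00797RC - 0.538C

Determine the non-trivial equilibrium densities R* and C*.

R* ≈ 67.5, C* ≈ 158

Set dC/dt = 0 with C > 0: 0.00797R - 0.538 = 0, so R* = 0.538/0.00797 = 67.5.
Set dR/dt = 0 with R > 0: 0.825 - 0.00521C = 0, so C* = 0.825/0.00521 = 158.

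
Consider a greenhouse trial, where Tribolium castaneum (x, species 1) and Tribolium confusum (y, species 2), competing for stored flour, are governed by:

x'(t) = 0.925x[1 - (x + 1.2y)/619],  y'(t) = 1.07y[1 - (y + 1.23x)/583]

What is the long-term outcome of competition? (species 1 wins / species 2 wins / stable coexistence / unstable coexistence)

unstable coexistence (outcome depends on initial conditions)

Compare the nullcline intercepts: K1/α12 = 619/1.2 = 516 < K2 = 583; K2/α21 = 583/1.23 = 474 < K1 = 619.
Since both are reversed, neither can invade when rare; the interior point is a saddle.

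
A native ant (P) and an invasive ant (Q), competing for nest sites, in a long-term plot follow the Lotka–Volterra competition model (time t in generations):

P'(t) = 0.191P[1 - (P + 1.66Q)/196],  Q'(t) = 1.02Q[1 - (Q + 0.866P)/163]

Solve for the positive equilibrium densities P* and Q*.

P* ≈ 170, Q* ≈ 15.4

Setting both brackets to zero gives the nullclines P + 1.66Q = 196 and 0.866P + Q = 163.
Substituting Q = 163 - 0.866P into the first: P(1 - 1.66·0.866) = 196 - 1.66·163.
So P* = -74.6/-0.438 = 170, and then Q* = 163 - 0.866·170 = 15.4.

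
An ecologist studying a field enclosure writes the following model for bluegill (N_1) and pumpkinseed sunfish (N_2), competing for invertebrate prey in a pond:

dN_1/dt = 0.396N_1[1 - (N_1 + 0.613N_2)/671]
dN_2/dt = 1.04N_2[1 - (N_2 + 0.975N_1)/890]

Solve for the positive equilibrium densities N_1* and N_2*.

Setting both brackets to zero gives the nullclines N_1 + 0.613N_2 = 671 and 0.975N_1 + N_2 = 890.
Substituting N_2 = 890 - 0.975N_1 into the first: N_1(1 - 0.613·0.975) = 671 - 0.613·890.
So N_1* = 125/0.402 = 312, and then N_2* = 890 - 0.975·312 = 586.

N_1* ≈ 312, N_2* ≈ 586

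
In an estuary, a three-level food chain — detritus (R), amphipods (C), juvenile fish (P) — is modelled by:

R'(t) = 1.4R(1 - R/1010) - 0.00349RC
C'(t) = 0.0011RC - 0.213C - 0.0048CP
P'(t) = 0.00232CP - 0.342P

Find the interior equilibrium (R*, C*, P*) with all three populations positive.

R* ≈ 639, C* ≈ 147, P* ≈ 102

From dP/dt = 0: 0.00232C* = 0.342, so C* = 147.
From dR/dt = 0: 1.4(1 - R*/1010) = 0.00349·147, giving R* = 1010·(1 - 0.367) = 639.
From dC/dt = 0: 0.0011·639 - 0.213 = 0.0048P*, so P* = 0.49/0.0048 = 102.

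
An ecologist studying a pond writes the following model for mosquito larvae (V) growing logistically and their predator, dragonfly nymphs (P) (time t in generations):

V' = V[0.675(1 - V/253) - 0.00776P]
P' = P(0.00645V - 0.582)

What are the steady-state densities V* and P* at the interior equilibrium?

From dP/dt = 0 with P > 0: 0.00645V* = 0.582, so V* = 90.2.
Substitute into dV/dt = 0: 0.675(1 - 90.2/253) = 0.00776P*.
The bracket is 0.643, giving P* = 0.434/0.00776 = 56.

V* ≈ 90.2, P* ≈ 56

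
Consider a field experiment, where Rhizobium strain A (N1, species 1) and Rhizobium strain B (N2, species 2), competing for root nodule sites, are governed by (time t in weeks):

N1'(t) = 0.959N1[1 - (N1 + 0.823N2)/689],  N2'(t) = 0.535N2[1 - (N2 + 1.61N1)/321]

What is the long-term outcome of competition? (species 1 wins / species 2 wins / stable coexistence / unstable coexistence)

Compare the nullcline intercepts: K1/α12 = 689/0.823 = 837 > K2 = 321; K2/α21 = 321/1.61 = 199 < K1 = 689.
Since the inequalities point opposite ways, species 1 can invade but species 2 cannot.

species 1 excludes species 2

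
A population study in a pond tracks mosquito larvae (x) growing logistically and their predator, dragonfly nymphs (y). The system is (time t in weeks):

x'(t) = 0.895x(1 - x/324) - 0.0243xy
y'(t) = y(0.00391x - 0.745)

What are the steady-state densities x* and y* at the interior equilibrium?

From dy/dt = 0 with y > 0: 0.00391x* = 0.745, so x* = 191.
Substitute into dx/dt = 0: 0.895(1 - 191/324) = 0.0243y*.
The bracket is 0.412, giving y* = 0.369/0.0243 = 15.2.

x* ≈ 191, y* ≈ 15.2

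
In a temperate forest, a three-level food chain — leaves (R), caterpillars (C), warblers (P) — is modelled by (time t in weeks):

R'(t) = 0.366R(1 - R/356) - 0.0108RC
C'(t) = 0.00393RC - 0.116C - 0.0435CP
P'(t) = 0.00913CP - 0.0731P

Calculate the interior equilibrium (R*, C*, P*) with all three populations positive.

R* ≈ 272, C* ≈ 8.01, P* ≈ 21.9

From dP/dt = 0: 0.00913C* = 0.0731, so C* = 8.01.
From dR/dt = 0: 0.366(1 - R*/356) = 0.0108·8.01, giving R* = 356·(1 - 0.236) = 272.
From dC/dt = 0: 0.00393·272 - 0.116 = 0.0435P*, so P* = 0.953/0.0435 = 21.9.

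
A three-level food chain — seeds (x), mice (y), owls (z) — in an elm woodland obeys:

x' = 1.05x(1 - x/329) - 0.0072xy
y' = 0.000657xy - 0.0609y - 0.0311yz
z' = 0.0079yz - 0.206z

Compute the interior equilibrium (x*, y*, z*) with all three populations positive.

From dz/dt = 0: 0.0079y* = 0.206, so y* = 26.1.
From dx/dt = 0: 1.05(1 - x*/329) = 0.0072·26.1, giving x* = 329·(1 - 0.179) = 270.
From dy/dt = 0: 0.000657·270 - 0.0609 = 0.0311z*, so z* = 0.117/0.0311 = 3.75.

x* ≈ 270, y* ≈ 26.1, z* ≈ 3.75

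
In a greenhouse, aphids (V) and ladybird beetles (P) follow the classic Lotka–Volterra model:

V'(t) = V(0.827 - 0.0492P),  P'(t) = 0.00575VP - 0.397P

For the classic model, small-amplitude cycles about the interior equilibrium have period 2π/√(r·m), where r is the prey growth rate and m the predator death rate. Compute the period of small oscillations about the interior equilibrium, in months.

Here r = 0.827 and m = 0.397, so r·m = 0.328.
ω = √0.328 = 0.573 per month, hence T = 2π/ω ≈ 11 months.

T ≈ 11 months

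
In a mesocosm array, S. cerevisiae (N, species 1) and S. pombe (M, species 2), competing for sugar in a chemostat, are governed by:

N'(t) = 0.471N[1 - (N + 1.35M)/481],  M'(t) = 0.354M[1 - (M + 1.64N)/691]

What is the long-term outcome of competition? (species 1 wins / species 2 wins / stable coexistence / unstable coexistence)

Compare the nullcline intercepts: K1/α12 = 481/1.35 = 356 < K2 = 691; K2/α21 = 691/1.64 = 421 < K1 = 481.
Since both are reversed, neither can invade when rare; the interior point is a saddle.

unstable coexistence (outcome depends on initial conditions)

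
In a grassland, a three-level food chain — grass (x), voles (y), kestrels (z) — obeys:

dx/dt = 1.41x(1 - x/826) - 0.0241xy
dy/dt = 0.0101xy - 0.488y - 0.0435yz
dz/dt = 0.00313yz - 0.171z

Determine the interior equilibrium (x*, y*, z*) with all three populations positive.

From dz/dt = 0: 0.00313y* = 0.171, so y* = 54.6.
From dx/dt = 0: 1.41(1 - x*/826) = 0.0241·54.6, giving x* = 826·(1 - 0.934) = 54.7.
From dy/dt = 0: 0.0101·54.7 - 0.488 = 0.0435z*, so z* = 0.0644/0.0435 = 1.48.

x* ≈ 54.7, y* ≈ 54.6, z* ≈ 1.48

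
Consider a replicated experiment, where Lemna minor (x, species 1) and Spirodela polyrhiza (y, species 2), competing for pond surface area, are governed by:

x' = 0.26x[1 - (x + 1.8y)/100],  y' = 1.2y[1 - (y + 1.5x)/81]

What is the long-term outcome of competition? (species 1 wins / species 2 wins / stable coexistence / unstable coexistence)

Compare the nullcline intercepts: K1/α12 = 100/1.8 = 55.6 < K2 = 81; K2/α21 = 81/1.5 = 54 < K1 = 100.
Since both are reversed, neither can invade when rare; the interior point is a saddle.

unstable coexistence (outcome depends on initial conditions)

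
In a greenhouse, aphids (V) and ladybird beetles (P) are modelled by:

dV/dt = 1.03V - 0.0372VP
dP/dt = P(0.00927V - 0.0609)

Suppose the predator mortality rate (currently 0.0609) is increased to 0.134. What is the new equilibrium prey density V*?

V* ≈ 14.5

At the interior fixed point, setting dP/dt = 0 with P > 0 fixes V* = (predator death rate)/(VP coefficient) — independent of the other coefficients.
With the change, V* = 0.134/0.00927 = 14.5; it rises from 6.57.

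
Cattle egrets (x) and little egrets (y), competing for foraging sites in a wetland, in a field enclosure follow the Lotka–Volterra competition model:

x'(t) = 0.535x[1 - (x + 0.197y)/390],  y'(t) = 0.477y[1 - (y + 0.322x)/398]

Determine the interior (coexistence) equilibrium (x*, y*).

Setting both brackets to zero gives the nullclines x + 0.197y = 390 and 0.322x + y = 398.
Substituting y = 398 - 0.322x into the first: x(1 - 0.197·0.322) = 390 - 0.197·398.
So x* = 312/0.937 = 333, and then y* = 398 - 0.322·333 = 291.

x* ≈ 333, y* ≈ 291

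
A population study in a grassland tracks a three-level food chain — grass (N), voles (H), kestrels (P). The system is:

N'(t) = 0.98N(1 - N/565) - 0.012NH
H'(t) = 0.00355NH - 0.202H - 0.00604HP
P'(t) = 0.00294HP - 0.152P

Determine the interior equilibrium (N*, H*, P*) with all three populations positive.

N* ≈ 207, H* ≈ 51.7, P* ≈ 88.4

From dP/dt = 0: 0.00294H* = 0.152, so H* = 51.7.
From dN/dt = 0: 0.98(1 - N*/565) = 0.012·51.7, giving N* = 565·(1 - 0.633) = 207.
From dH/dt = 0: 0.00355·207 - 0.202 = 0.00604P*, so P* = 0.534/0.00604 = 88.4.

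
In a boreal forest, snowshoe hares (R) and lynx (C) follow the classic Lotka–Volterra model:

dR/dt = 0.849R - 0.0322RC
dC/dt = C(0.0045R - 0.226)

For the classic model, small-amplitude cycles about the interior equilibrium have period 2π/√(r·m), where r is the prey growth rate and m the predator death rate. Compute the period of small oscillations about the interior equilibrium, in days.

Here r = 0.849 and m = 0.226, so r·m = 0.192.
ω = √0.192 = 0.438 per day, hence T = 2π/ω ≈ 14.3 days.

T ≈ 14.3 days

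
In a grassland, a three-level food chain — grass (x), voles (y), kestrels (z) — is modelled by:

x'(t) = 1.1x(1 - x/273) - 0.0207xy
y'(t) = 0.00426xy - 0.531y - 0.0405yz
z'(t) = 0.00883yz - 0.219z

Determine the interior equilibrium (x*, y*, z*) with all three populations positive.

x* ≈ 146, y* ≈ 24.8, z* ≈ 2.2

From dz/dt = 0: 0.00883y* = 0.219, so y* = 24.8.
From dx/dt = 0: 1.1(1 - x*/273) = 0.0207·24.8, giving x* = 273·(1 - 0.467) = 146.
From dy/dt = 0: 0.00426·146 - 0.531 = 0.0405z*, so z* = 0.0892/0.0405 = 2.2.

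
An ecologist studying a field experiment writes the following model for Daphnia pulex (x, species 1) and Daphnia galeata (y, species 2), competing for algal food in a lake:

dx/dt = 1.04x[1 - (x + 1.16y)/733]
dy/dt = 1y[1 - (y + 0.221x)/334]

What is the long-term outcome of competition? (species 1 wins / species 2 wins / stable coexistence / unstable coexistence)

stable coexistence

Compare the nullcline intercepts: K1/α12 = 733/1.16 = 632 > K2 = 334; K2/α21 = 334/0.221 = 1510 > K1 = 733.
Since both inequalities hold, each species can invade when rare, so the interior equilibrium is stable.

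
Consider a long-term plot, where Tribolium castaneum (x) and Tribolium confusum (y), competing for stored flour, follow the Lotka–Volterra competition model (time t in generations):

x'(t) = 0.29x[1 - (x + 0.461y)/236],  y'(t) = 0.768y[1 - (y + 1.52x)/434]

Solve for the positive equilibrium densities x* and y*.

Setting both brackets to zero gives the nullclines x + 0.461y = 236 and 1.52x + y = 434.
Substituting y = 434 - 1.52x into the first: x(1 - 0.461·1.52) = 236 - 0.461·434.
So x* = 35.9/0.299 = 120, and then y* = 434 - 1.52·120 = 252.

x* ≈ 120, y* ≈ 252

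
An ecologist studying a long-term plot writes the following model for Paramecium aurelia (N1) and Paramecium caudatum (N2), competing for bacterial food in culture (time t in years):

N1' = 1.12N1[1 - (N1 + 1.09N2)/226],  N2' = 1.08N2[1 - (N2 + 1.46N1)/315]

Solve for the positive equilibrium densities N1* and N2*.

N1* ≈ 198, N2* ≈ 25.3

Setting both brackets to zero gives the nullclines N1 + 1.09N2 = 226 and 1.46N1 + N2 = 315.
Substituting N2 = 315 - 1.46N1 into the first: N1(1 - 1.09·1.46) = 226 - 1.09·315.
So N1* = -117/-0.591 = 198, and then N2* = 315 - 1.46·198 = 25.3.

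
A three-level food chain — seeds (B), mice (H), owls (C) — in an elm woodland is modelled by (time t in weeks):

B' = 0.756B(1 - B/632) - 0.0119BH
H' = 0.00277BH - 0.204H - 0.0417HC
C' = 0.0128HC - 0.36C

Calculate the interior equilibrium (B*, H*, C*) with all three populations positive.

B* ≈ 352, H* ≈ 28.1, C* ≈ 18.5

From dC/dt = 0: 0.0128H* = 0.36, so H* = 28.1.
From dB/dt = 0: 0.756(1 - B*/632) = 0.0119·28.1, giving B* = 632·(1 - 0.443) = 352.
From dH/dt = 0: 0.00277·352 - 0.204 = 0.0417C*, so C* = 0.772/0.0417 = 18.5.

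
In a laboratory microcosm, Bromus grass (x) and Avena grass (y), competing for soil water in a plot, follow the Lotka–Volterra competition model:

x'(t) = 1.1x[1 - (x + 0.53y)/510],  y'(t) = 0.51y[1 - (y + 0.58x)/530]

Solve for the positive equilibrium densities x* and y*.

x* ≈ 331, y* ≈ 338

Setting both brackets to zero gives the nullclines x + 0.53y = 510 and 0.58x + y = 530.
Substituting y = 530 - 0.58x into the first: x(1 - 0.53·0.58) = 510 - 0.53·530.
So x* = 229/0.693 = 331, and then y* = 530 - 0.58·331 = 338.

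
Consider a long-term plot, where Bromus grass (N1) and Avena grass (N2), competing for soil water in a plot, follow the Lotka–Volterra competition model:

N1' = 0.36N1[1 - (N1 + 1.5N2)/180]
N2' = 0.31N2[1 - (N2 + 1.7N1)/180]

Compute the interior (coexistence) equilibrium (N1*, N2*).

N1* ≈ 58.1, N2* ≈ 81.3

Setting both brackets to zero gives the nullclines N1 + 1.5N2 = 180 and 1.7N1 + N2 = 180.
Substituting N2 = 180 - 1.7N1 into the first: N1(1 - 1.5·1.7) = 180 - 1.5·180.
So N1* = -90/-1.55 = 58.1, and then N2* = 180 - 1.7·58.1 = 81.3.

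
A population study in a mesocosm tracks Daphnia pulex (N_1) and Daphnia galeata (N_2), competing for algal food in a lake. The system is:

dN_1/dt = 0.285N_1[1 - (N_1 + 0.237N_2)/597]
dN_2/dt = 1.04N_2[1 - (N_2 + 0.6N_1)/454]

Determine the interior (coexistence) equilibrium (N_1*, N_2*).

Setting both brackets to zero gives the nullclines N_1 + 0.237N_2 = 597 and 0.6N_1 + N_2 = 454.
Substituting N_2 = 454 - 0.6N_1 into the first: N_1(1 - 0.237·0.6) = 597 - 0.237·454.
So N_1* = 489/0.858 = 571, and then N_2* = 454 - 0.6·571 = 112.

N_1* ≈ 571, N_2* ≈ 112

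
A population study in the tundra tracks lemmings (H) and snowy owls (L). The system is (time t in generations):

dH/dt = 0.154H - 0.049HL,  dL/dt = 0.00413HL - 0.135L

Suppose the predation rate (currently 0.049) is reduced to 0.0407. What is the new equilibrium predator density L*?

L* ≈ 3.78

At the interior fixed point, setting dH/dt = 0 with H > 0 fixes L* = (prey growth rate)/(HL coefficient) — independent of the other coefficients.
With the change, L* = 0.154/0.0407 = 3.78; it rises from 3.14.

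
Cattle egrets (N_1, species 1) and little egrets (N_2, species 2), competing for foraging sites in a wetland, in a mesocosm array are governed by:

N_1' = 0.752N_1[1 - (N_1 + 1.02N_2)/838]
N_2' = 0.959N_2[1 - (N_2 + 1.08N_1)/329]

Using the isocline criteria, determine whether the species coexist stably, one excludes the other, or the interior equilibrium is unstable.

Compare the nullcline intercepts: K1/α12 = 838/1.02 = 822 > K2 = 329; K2/α21 = 329/1.08 = 305 < K1 = 838.
Since the inequalities point opposite ways, species 1 can invade but species 2 cannot.

species 1 excludes species 2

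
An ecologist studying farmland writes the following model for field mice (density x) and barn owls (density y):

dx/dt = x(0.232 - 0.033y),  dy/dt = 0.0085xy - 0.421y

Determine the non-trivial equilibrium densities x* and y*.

Set dy/dt = 0 with y > 0: 0.0085x - 0.421 = 0, so x* = 0.421/0.0085 = 49.5.
Set dx/dt = 0 with x > 0: 0.232 - 0.033y = 0, so y* = 0.232/0.033 = 7.03.

x* ≈ 49.5, y* ≈ 7.03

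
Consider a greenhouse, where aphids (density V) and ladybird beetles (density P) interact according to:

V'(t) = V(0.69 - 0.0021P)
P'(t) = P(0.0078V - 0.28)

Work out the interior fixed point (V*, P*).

Set dP/dt = 0 with P > 0: 0.0078V - 0.28 = 0, so V* = 0.28/0.0078 = 35.9.
Set dV/dt = 0 with V > 0: 0.69 - 0.0021P = 0, so P* = 0.69/0.0021 = 329.

V* ≈ 35.9, P* ≈ 329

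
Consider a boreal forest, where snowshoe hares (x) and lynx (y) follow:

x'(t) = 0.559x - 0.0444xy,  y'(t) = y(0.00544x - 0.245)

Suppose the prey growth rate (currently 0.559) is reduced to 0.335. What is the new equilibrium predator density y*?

At the interior fixed point, setting dx/dt = 0 with x > 0 fixes y* = (prey growth rate)/(xy coefficient) — independent of the other coefficients.
With the change, y* = 0.335/0.0444 = 7.55; it falls from 12.6.

y* ≈ 7.55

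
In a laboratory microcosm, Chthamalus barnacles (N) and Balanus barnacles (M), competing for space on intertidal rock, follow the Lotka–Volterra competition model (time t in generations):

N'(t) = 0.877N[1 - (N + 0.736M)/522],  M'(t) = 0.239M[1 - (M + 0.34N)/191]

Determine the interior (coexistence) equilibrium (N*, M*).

N* ≈ 509, M* ≈ 18

Setting both brackets to zero gives the nullclines N + 0.736M = 522 and 0.34N + M = 191.
Substituting M = 191 - 0.34N into the first: N(1 - 0.736·0.34) = 522 - 0.736·191.
So N* = 381/0.75 = 509, and then M* = 191 - 0.34·509 = 18.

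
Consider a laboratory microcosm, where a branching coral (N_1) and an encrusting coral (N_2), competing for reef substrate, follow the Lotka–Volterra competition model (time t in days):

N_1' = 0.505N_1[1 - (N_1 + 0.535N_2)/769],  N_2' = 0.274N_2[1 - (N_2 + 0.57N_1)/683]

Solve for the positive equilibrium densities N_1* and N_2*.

Setting both brackets to zero gives the nullclines N_1 + 0.535N_2 = 769 and 0.57N_1 + N_2 = 683.
Substituting N_2 = 683 - 0.57N_1 into the first: N_1(1 - 0.535·0.57) = 769 - 0.535·683.
So N_1* = 404/0.695 = 581, and then N_2* = 683 - 0.57·581 = 352.

N_1* ≈ 581, N_2* ≈ 352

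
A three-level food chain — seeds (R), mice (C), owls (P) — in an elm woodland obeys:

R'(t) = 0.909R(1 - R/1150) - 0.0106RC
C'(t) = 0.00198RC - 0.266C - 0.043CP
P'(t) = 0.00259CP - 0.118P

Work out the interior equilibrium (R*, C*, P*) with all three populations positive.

R* ≈ 539, C* ≈ 45.6, P* ≈ 18.6

From dP/dt = 0: 0.00259C* = 0.118, so C* = 45.6.
From dR/dt = 0: 0.909(1 - R*/1150) = 0.0106·45.6, giving R* = 1150·(1 - 0.531) = 539.
From dC/dt = 0: 0.00198·539 - 0.266 = 0.043P*, so P* = 0.801/0.043 = 18.6.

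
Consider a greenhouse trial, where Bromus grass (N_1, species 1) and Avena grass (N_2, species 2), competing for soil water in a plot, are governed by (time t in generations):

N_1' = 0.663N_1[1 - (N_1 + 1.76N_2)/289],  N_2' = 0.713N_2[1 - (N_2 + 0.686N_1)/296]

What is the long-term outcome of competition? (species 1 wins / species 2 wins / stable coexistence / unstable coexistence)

species 2 excludes species 1

Compare the nullcline intercepts: K1/α12 = 289/1.76 = 164 < K2 = 296; K2/α21 = 296/0.686 = 431 > K1 = 289.
Since the inequalities point opposite ways, species 2 can invade but species 1 cannot.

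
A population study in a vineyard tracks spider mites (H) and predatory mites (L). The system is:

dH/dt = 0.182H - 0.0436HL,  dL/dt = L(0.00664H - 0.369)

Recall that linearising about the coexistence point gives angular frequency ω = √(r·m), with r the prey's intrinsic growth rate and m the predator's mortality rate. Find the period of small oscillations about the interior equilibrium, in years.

Here r = 0.182 and m = 0.369, so r·m = 0.0672.
ω = √0.0672 = 0.259 per year, hence T = 2π/ω ≈ 24.2 years.

T ≈ 24.2 years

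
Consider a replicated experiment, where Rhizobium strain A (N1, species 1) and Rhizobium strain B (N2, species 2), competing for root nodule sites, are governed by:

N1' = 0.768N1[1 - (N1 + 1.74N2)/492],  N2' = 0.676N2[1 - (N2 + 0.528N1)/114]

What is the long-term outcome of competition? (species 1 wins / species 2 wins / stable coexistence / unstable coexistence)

Compare the nullcline intercepts: K1/α12 = 492/1.74 = 283 > K2 = 114; K2/α21 = 114/0.528 = 216 < K1 = 492.
Since the inequalities point opposite ways, species 1 can invade but species 2 cannot.

species 1 excludes species 2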